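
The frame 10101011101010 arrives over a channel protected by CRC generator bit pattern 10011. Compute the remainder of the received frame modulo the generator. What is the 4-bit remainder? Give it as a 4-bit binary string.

Modulo-2 division of 10101011101010 by 10011:
  pos 0: 10101 XOR 10011 = 00110
  pos 2: 11001 XOR 10011 = 01010
  pos 3: 10101 XOR 10011 = 00110
  pos 5: 11010 XOR 10011 = 01001
  pos 6: 10011 XOR 10011 = 00000
Remainder = 0010 (nonzero — an error is detected).

0010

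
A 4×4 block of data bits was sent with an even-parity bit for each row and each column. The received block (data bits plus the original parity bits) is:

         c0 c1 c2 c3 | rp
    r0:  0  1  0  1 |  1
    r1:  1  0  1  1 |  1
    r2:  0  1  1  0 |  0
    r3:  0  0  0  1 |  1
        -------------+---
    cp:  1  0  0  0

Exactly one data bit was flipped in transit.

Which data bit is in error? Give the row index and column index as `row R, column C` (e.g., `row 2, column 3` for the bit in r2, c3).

Recompute each row's even parity and compare to rp:
  r0: data parity 0, sent rp 1 → mismatch
  r1: data parity 1, sent rp 1 → ok
  r2: data parity 0, sent rp 0 → ok
  r3: data parity 1, sent rp 1 → ok
Recompute each column's even parity and compare to cp:
  c0: data parity 1, sent cp 1 → ok
  c1: data parity 0, sent cp 0 → ok
  c2: data parity 0, sent cp 0 → ok
  c3: data parity 1, sent cp 0 → mismatch
Exactly one row (r0) and one column (c3) fail → the flipped bit is at their intersection.

row 0, column 3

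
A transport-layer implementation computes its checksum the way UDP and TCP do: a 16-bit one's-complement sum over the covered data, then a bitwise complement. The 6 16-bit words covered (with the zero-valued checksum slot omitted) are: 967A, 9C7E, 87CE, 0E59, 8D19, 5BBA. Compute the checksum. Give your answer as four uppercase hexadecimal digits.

One's-complement addition (fold any carry out of bit 15 back into bit 0):
  0x967A + 0x9C7E = 0x132F8 → wrap carry → 0x32F9
  0x32F9 + 0x87CE = 0x0BAC7
  0xBAC7 + 0x0E59 = 0x0C920
  0xC920 + 0x8D19 = 0x15639 → wrap carry → 0x563A
  0x563A + 0x5BBA = 0x0B1F4
One's-complement sum = 0xB1F4.
Checksum = ~0xB1F4 & 0xFFFF = 0x4E0B.

4E0B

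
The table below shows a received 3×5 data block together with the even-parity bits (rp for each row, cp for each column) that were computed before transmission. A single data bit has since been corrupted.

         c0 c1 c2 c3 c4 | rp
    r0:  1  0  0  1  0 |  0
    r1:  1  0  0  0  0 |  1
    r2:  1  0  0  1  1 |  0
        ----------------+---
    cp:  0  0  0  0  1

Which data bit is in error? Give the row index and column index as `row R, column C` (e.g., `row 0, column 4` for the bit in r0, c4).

row 2, column 0

Recompute each row's even parity and compare to rp:
  r0: data parity 0, sent rp 0 → ok
  r1: data parity 1, sent rp 1 → ok
  r2: data parity 1, sent rp 0 → mismatch
Recompute each column's even parity and compare to cp:
  c0: data parity 1, sent cp 0 → mismatch
  c1: data parity 0, sent cp 0 → ok
  c2: data parity 0, sent cp 0 → ok
  c3: data parity 0, sent cp 0 → ok
  c4: data parity 1, sent cp 1 → ok
Exactly one row (r2) and one column (c0) fail → the flipped bit is at their intersection.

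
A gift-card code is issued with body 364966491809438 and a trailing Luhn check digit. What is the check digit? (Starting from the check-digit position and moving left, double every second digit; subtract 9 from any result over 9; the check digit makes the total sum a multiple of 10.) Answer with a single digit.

8

Partial digits right→left: 8 3 4 9 0 8 1 9 4 6 6 9 4 6 3
Double every second digit counting from the check-digit position (so the 1st, 3rd, 5th, ... of the partial from the right).
  doubled (with −9 where >9): 7 8 0 2 8 3 8 6 → sum 42
  kept as-is: 3 9 8 9 6 9 6 → sum 50
Total = 42 + 50 = 92.
Check digit = (10 − (92 mod 10)) mod 10 = 8.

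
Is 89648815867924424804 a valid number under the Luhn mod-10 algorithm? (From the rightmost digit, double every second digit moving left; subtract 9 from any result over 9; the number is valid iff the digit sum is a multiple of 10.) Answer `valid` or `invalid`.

valid

From the right, keep odd positions and double even positions (subtract 9 from any doubled value over 9):
  doubled (positions 2,4,...): 0 8 8 4 5 7 2 7 3 7 → sum 51
  kept (positions 1,3,...): 4 8 2 4 9 6 5 8 4 9 → sum 59
Total = 110.
110 mod 10 = 0, so the number is valid.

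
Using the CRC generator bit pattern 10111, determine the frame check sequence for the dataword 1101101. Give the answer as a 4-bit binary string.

0001

Append 4 zeros: 11011010000. Divide by 10111 (XOR where the leading bit is 1):
  pos 0: 11011 XOR 10111 = 01100
  pos 1: 11000 XOR 10111 = 01111
  pos 2: 11111 XOR 10111 = 01000
  pos 3: 10000 XOR 10111 = 00111
  pos 5: 11100 XOR 10111 = 01011
  pos 6: 10110 XOR 10111 = 00001
Remainder (last 4 bits) = 0001. This is the CRC / FCS.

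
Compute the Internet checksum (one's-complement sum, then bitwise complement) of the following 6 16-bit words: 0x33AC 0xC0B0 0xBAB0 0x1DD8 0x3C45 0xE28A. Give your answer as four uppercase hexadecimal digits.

One's-complement addition (fold any carry out of bit 15 back into bit 0):
  0x33AC + 0xC0B0 = 0x0F45C
  0xF45C + 0xBAB0 = 0x1AF0C → wrap carry → 0xAF0D
  0xAF0D + 0x1DD8 = 0x0CCE5
  0xCCE5 + 0x3C45 = 0x1092A → wrap carry → 0x092B
  0x092B + 0xE28A = 0x0EBB5
One's-complement sum = 0xEBB5.
Checksum = ~0xEBB5 & 0xFFFF = 0x144A.

144A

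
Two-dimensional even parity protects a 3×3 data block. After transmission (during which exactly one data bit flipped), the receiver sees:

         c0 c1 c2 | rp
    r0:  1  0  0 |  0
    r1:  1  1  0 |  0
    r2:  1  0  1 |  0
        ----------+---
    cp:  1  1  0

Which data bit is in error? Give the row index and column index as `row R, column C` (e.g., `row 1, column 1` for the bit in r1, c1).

Recompute each row's even parity and compare to rp:
  r0: data parity 1, sent rp 0 → mismatch
  r1: data parity 0, sent rp 0 → ok
  r2: data parity 0, sent rp 0 → ok
Recompute each column's even parity and compare to cp:
  c0: data parity 1, sent cp 1 → ok
  c1: data parity 1, sent cp 1 → ok
  c2: data parity 1, sent cp 0 → mismatch
Exactly one row (r0) and one column (c2) fail → the flipped bit is at their intersection.

row 0, column 2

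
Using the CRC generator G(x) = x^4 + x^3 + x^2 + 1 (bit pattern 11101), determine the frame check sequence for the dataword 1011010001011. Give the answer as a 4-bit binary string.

Append 4 zeros: 10110100010110000. Divide by 11101 (XOR where the leading bit is 1):
  pos 0: 10110 XOR 11101 = 01011
  pos 1: 10111 XOR 11101 = 01010
  pos 2: 10100 XOR 11101 = 01001
  pos 3: 10010 XOR 11101 = 01111
  pos 4: 11110 XOR 11101 = 00011
  pos 7: 11101 XOR 11101 = 00000
  pos 12: 10000 XOR 11101 = 01101
Remainder (last 4 bits) = 1101. This is the CRC / FCS.

1101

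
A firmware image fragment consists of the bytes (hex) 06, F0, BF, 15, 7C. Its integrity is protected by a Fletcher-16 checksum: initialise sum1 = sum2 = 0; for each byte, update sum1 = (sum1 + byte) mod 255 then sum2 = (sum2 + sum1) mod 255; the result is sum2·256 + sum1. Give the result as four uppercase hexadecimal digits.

Running sums (mod 255):
  after byte 0 (06): sum1=6, sum2=6
  after byte 1 (F0): sum1=246, sum2=252
  after byte 2 (BF): sum1=182, sum2=179
  after byte 3 (15): sum1=203, sum2=127
  after byte 4 (7C): sum1=72, sum2=199
Checksum = sum2·256 + sum1 = 199·256 + 72 = 51016 = 0xC748.

C748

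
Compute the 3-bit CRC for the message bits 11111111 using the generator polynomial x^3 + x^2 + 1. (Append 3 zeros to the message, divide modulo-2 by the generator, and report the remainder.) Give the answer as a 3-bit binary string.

Append 3 zeros: 11111111000. Divide by 1101 (XOR where the leading bit is 1):
  pos 0: 1111 XOR 1101 = 0010
  pos 2: 1011 XOR 1101 = 0110
  pos 3: 1101 XOR 1101 = 0000
  pos 7: 1000 XOR 1101 = 0101
Remainder (last 3 bits) = 101. This is the CRC / FCS.

101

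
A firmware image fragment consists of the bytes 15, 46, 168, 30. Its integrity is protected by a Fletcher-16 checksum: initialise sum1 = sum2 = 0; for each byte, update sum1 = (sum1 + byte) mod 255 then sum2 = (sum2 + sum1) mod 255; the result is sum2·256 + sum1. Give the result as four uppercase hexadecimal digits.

3604

Running sums (mod 255):
  after byte 0 (15): sum1=15, sum2=15
  after byte 1 (46): sum1=61, sum2=76
  after byte 2 (168): sum1=229, sum2=50
  after byte 3 (30): sum1=4, sum2=54
Checksum = sum2·256 + sum1 = 54·256 + 4 = 13828 = 0x3604.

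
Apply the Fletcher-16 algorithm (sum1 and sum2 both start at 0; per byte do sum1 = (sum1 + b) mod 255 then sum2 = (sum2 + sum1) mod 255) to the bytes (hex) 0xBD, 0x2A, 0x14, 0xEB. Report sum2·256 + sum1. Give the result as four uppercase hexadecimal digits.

Running sums (mod 255):
  after byte 0 (0xBD): sum1=189, sum2=189
  after byte 1 (0x2A): sum1=231, sum2=165
  after byte 2 (0x14): sum1=251, sum2=161
  after byte 3 (0xEB): sum1=231, sum2=137
Checksum = sum2·256 + sum1 = 137·256 + 231 = 35303 = 0x89E7.

89E7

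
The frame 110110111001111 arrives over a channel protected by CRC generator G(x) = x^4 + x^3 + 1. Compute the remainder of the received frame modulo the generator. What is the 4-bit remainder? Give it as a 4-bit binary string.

Modulo-2 division of 110110111001111 by 11001:
  pos 0: 11011 XOR 11001 = 00010
  pos 3: 10011 XOR 11001 = 01010
  pos 4: 10101 XOR 11001 = 01100
  pos 5: 11000 XOR 11001 = 00001
  pos 9: 10111 XOR 11001 = 01110
  pos 10: 11101 XOR 11001 = 00100
Remainder = 0100 (nonzero — an error is detected).

0100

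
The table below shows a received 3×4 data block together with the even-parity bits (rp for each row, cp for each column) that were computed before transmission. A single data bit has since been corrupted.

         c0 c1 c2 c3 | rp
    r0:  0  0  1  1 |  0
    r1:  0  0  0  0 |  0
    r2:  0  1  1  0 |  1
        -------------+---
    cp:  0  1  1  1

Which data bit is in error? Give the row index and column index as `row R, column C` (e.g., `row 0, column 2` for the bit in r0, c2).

Recompute each row's even parity and compare to rp:
  r0: data parity 0, sent rp 0 → ok
  r1: data parity 0, sent rp 0 → ok
  r2: data parity 0, sent rp 1 → mismatch
Recompute each column's even parity and compare to cp:
  c0: data parity 0, sent cp 0 → ok
  c1: data parity 1, sent cp 1 → ok
  c2: data parity 0, sent cp 1 → mismatch
  c3: data parity 1, sent cp 1 → ok
Exactly one row (r2) and one column (c2) fail → the flipped bit is at their intersection.

row 2, column 2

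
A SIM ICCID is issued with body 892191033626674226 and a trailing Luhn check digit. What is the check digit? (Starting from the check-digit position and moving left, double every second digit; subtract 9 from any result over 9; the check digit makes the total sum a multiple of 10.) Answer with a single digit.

Partial digits right→left: 6 2 2 4 7 6 6 2 6 3 3 0 1 9 1 2 9 8
Double every second digit counting from the check-digit position (so the 1st, 3rd, 5th, ... of the partial from the right).
  doubled (with −9 where >9): 3 4 5 3 3 6 2 2 9 → sum 37
  kept as-is: 2 4 6 2 3 0 9 2 8 → sum 36
Total = 37 + 36 = 73.
Check digit = (10 − (73 mod 10)) mod 10 = 7.

7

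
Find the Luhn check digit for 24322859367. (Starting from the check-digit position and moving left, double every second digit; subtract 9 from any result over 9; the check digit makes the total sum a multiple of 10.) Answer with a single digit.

5

Partial digits right→left: 7 6 3 9 5 8 2 2 3 4 2
Double every second digit counting from the check-digit position (so the 1st, 3rd, 5th, ... of the partial from the right).
  doubled (with −9 where >9): 5 6 1 4 6 4 → sum 26
  kept as-is: 6 9 8 2 4 → sum 29
Total = 26 + 29 = 55.
Check digit = (10 − (55 mod 10)) mod 10 = 5.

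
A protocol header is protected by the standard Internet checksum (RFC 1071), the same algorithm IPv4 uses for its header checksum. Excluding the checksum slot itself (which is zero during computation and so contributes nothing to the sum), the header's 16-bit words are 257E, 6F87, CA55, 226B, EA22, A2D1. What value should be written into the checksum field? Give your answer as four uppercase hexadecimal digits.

F144

One's-complement addition (fold any carry out of bit 15 back into bit 0):
  0x257E + 0x6F87 = 0x09505
  0x9505 + 0xCA55 = 0x15F5A → wrap carry → 0x5F5B
  0x5F5B + 0x226B = 0x081C6
  0x81C6 + 0xEA22 = 0x16BE8 → wrap carry → 0x6BE9
  0x6BE9 + 0xA2D1 = 0x10EBA → wrap carry → 0x0EBB
One's-complement sum = 0x0EBB.
Checksum = ~0x0EBB & 0xFFFF = 0xF144.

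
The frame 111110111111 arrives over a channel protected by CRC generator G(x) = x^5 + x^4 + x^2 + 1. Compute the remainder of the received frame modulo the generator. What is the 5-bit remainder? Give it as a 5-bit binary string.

00111

Modulo-2 division of 111110111111 by 110101:
  pos 0: 111110 XOR 110101 = 001011
  pos 2: 101111 XOR 110101 = 011010
  pos 3: 110101 XOR 110101 = 000000
Remainder = 00111 (nonzero — an error is detected).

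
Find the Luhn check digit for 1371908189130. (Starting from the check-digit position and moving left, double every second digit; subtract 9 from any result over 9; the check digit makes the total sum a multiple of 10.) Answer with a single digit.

1

Partial digits right→left: 0 3 1 9 8 1 8 0 9 1 7 3 1
Double every second digit counting from the check-digit position (so the 1st, 3rd, 5th, ... of the partial from the right).
  doubled (with −9 where >9): 0 2 7 7 9 5 2 → sum 32
  kept as-is: 3 9 1 0 1 3 → sum 17
Total = 32 + 17 = 49.
Check digit = (10 − (49 mod 10)) mod 10 = 1.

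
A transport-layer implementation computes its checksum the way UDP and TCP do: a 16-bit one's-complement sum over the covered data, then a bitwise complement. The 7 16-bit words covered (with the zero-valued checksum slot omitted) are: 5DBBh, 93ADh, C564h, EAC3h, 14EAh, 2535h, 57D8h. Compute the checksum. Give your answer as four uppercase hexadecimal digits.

One's-complement addition (fold any carry out of bit 15 back into bit 0):
  0x5DBB + 0x93AD = 0x0F168
  0xF168 + 0xC564 = 0x1B6CC → wrap carry → 0xB6CD
  0xB6CD + 0xEAC3 = 0x1A190 → wrap carry → 0xA191
  0xA191 + 0x14EA = 0x0B67B
  0xB67B + 0x2535 = 0x0DBB0
  0xDBB0 + 0x57D8 = 0x13388 → wrap carry → 0x3389
One's-complement sum = 0x3389.
Checksum = ~0x3389 & 0xFFFF = 0xCC76.

CC76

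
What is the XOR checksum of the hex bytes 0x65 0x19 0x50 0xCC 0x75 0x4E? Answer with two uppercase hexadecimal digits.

XOR the bytes together:
  start with 0x65
  0x65 ⊕ 0x19 = 0x7C
  0x7C ⊕ 0x50 = 0x2C
  0x2C ⊕ 0xCC = 0xE0
  0xE0 ⊕ 0x75 = 0x95
  0x95 ⊕ 0x4E = 0xDB

DB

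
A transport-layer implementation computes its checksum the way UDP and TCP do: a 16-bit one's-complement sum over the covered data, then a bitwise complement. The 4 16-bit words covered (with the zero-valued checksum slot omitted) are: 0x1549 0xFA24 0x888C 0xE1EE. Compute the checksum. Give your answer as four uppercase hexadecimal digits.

8616

One's-complement addition (fold any carry out of bit 15 back into bit 0):
  0x1549 + 0xFA24 = 0x10F6D → wrap carry → 0x0F6E
  0x0F6E + 0x888C = 0x097FA
  0x97FA + 0xE1EE = 0x179E8 → wrap carry → 0x79E9
One's-complement sum = 0x79E9.
Checksum = ~0x79E9 & 0xFFFF = 0x8616.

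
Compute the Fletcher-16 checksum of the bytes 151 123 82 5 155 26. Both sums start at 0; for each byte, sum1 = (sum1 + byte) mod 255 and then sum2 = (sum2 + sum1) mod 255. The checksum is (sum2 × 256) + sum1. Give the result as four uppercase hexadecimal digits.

Running sums (mod 255):
  after byte 0 (151): sum1=151, sum2=151
  after byte 1 (123): sum1=19, sum2=170
  after byte 2 (82): sum1=101, sum2=16
  after byte 3 (5): sum1=106, sum2=122
  after byte 4 (155): sum1=6, sum2=128
  after byte 5 (26): sum1=32, sum2=160
Checksum = sum2·256 + sum1 = 160·256 + 32 = 40992 = 0xA020.

A020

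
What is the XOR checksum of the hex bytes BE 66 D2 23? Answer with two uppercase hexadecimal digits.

29

XOR the bytes together:
  start with 0xBE
  0xBE ⊕ 0x66 = 0xD8
  0xD8 ⊕ 0xD2 = 0x0A
  0x0A ⊕ 0x23 = 0x29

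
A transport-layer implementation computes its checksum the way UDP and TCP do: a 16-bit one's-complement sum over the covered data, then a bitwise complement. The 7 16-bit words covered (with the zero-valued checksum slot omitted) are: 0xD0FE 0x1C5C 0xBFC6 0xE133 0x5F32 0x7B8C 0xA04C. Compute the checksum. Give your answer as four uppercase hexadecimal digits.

F69E

One's-complement addition (fold any carry out of bit 15 back into bit 0):
  0xD0FE + 0x1C5C = 0x0ED5A
  0xED5A + 0xBFC6 = 0x1AD20 → wrap carry → 0xAD21
  0xAD21 + 0xE133 = 0x18E54 → wrap carry → 0x8E55
  0x8E55 + 0x5F32 = 0x0ED87
  0xED87 + 0x7B8C = 0x16913 → wrap carry → 0x6914
  0x6914 + 0xA04C = 0x10960 → wrap carry → 0x0961
One's-complement sum = 0x0961.
Checksum = ~0x0961 & 0xFFFF = 0xF69E.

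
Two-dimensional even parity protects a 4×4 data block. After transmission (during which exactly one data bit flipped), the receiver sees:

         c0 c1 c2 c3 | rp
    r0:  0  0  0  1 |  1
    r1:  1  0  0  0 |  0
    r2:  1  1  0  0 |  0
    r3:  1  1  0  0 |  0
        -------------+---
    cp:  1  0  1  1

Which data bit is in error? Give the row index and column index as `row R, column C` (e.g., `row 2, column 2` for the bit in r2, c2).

row 1, column 2

Recompute each row's even parity and compare to rp:
  r0: data parity 1, sent rp 1 → ok
  r1: data parity 1, sent rp 0 → mismatch
  r2: data parity 0, sent rp 0 → ok
  r3: data parity 0, sent rp 0 → ok
Recompute each column's even parity and compare to cp:
  c0: data parity 1, sent cp 1 → ok
  c1: data parity 0, sent cp 0 → ok
  c2: data parity 0, sent cp 1 → mismatch
  c3: data parity 1, sent cp 1 → ok
Exactly one row (r1) and one column (c2) fail → the flipped bit is at their intersection.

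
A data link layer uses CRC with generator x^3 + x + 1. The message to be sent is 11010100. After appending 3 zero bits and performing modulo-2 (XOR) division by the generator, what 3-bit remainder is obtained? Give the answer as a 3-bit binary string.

Append 3 zeros: 11010100000. Divide by 1011 (XOR where the leading bit is 1):
  pos 0: 1101 XOR 1011 = 0110
  pos 1: 1100 XOR 1011 = 0111
  pos 2: 1111 XOR 1011 = 0100
  pos 3: 1000 XOR 1011 = 0011
  pos 5: 1100 XOR 1011 = 0111
  pos 6: 1110 XOR 1011 = 0101
  pos 7: 1010 XOR 1011 = 0001
Remainder (last 3 bits) = 001. This is the CRC / FCS.

001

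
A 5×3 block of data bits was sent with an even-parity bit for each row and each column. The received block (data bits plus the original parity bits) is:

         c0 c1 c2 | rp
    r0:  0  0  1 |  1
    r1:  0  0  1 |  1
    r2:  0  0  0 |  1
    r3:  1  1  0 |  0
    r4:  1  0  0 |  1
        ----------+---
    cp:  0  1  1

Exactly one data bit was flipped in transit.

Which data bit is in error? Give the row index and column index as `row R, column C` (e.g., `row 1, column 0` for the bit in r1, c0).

Recompute each row's even parity and compare to rp:
  r0: data parity 1, sent rp 1 → ok
  r1: data parity 1, sent rp 1 → ok
  r2: data parity 0, sent rp 1 → mismatch
  r3: data parity 0, sent rp 0 → ok
  r4: data parity 1, sent rp 1 → ok
Recompute each column's even parity and compare to cp:
  c0: data parity 0, sent cp 0 → ok
  c1: data parity 1, sent cp 1 → ok
  c2: data parity 0, sent cp 1 → mismatch
Exactly one row (r2) and one column (c2) fail → the flipped bit is at their intersection.

row 2, column 2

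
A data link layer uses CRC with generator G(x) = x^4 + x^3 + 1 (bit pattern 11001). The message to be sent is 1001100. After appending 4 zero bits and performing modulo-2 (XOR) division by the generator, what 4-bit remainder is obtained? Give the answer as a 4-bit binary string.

Append 4 zeros: 10011000000. Divide by 11001 (XOR where the leading bit is 1):
  pos 0: 10011 XOR 11001 = 01010
  pos 1: 10100 XOR 11001 = 01101
  pos 2: 11010 XOR 11001 = 00011
  pos 5: 11000 XOR 11001 = 00001
Remainder (last 4 bits) = 0010. This is the CRC / FCS.

0010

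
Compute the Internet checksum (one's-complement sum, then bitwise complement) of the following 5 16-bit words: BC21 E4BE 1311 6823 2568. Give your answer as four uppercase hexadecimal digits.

BE82

One's-complement addition (fold any carry out of bit 15 back into bit 0):
  0xBC21 + 0xE4BE = 0x1A0DF → wrap carry → 0xA0E0
  0xA0E0 + 0x1311 = 0x0B3F1
  0xB3F1 + 0x6823 = 0x11C14 → wrap carry → 0x1C15
  0x1C15 + 0x2568 = 0x0417D
One's-complement sum = 0x417D.
Checksum = ~0x417D & 0xFFFF = 0xBE82.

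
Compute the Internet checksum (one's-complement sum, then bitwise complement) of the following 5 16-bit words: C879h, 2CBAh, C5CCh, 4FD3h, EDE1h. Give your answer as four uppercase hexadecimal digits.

074A

One's-complement addition (fold any carry out of bit 15 back into bit 0):
  0xC879 + 0x2CBA = 0x0F533
  0xF533 + 0xC5CC = 0x1BAFF → wrap carry → 0xBB00
  0xBB00 + 0x4FD3 = 0x10AD3 → wrap carry → 0x0AD4
  0x0AD4 + 0xEDE1 = 0x0F8B5
One's-complement sum = 0xF8B5.
Checksum = ~0xF8B5 & 0xFFFF = 0x074A.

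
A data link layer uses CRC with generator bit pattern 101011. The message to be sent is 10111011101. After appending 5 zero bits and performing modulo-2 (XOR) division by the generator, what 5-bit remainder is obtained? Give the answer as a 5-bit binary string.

Append 5 zeros: 1011101110100000. Divide by 101011 (XOR where the leading bit is 1):
  pos 0: 101110 XOR 101011 = 000101
  pos 3: 101111 XOR 101011 = 000100
  pos 6: 100010 XOR 101011 = 001001
  pos 8: 100100 XOR 101011 = 001111
  pos 10: 111100 XOR 101011 = 010111
Remainder (last 5 bits) = 10111. This is the CRC / FCS.

10111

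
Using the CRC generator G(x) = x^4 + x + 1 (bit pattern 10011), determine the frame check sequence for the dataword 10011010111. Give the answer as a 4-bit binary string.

Append 4 zeros: 100110101110000. Divide by 10011 (XOR where the leading bit is 1):
  pos 0: 10011 XOR 10011 = 00000
  pos 6: 10111 XOR 10011 = 00100
  pos 8: 10000 XOR 10011 = 00011
Remainder (last 4 bits) = 1100. This is the CRC / FCS.

1100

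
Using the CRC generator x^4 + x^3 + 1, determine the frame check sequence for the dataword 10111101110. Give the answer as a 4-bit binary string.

Append 4 zeros: 101111011100000. Divide by 11001 (XOR where the leading bit is 1):
  pos 0: 10111 XOR 11001 = 01110
  pos 1: 11101 XOR 11001 = 00100
  pos 3: 10001 XOR 11001 = 01000
  pos 4: 10001 XOR 11001 = 01000
  pos 5: 10001 XOR 11001 = 01000
  pos 6: 10000 XOR 11001 = 01001
  pos 7: 10010 XOR 11001 = 01011
  pos 8: 10110 XOR 11001 = 01111
  pos 9: 11110 XOR 11001 = 00111
Remainder (last 4 bits) = 1110. This is the CRC / FCS.

1110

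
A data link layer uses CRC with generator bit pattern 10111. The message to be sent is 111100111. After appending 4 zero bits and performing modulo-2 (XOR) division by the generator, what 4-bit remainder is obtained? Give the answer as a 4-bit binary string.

Append 4 zeros: 1111001110000. Divide by 10111 (XOR where the leading bit is 1):
  pos 0: 11110 XOR 10111 = 01001
  pos 1: 10010 XOR 10111 = 00101
  pos 3: 10111 XOR 10111 = 00000
  pos 8: 10000 XOR 10111 = 00111
Remainder (last 4 bits) = 0111. This is the CRC / FCS.

0111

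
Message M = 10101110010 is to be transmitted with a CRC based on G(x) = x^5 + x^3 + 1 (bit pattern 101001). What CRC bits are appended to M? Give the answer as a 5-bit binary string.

00000

Append 5 zeros: 1010111001000000. Divide by 101001 (XOR where the leading bit is 1):
  pos 0: 101011 XOR 101001 = 000010
  pos 4: 101001 XOR 101001 = 000000
Remainder (last 5 bits) = 00000. This is the CRC / FCS.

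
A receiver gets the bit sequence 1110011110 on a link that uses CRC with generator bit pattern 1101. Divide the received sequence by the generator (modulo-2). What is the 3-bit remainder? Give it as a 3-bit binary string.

Modulo-2 division of 1110011110 by 1101:
  pos 0: 1110 XOR 1101 = 0011
  pos 2: 1101 XOR 1101 = 0000
  pos 6: 1110 XOR 1101 = 0011
Remainder = 011 (nonzero — an error is detected).

011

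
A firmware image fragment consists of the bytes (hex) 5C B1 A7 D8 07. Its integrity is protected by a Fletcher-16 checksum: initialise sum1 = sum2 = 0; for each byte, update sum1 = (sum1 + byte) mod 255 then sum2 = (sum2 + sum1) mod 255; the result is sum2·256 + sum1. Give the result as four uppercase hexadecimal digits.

Running sums (mod 255):
  after byte 0 (5C): sum1=92, sum2=92
  after byte 1 (B1): sum1=14, sum2=106
  after byte 2 (A7): sum1=181, sum2=32
  after byte 3 (D8): sum1=142, sum2=174
  after byte 4 (07): sum1=149, sum2=68
Checksum = sum2·256 + sum1 = 68·256 + 149 = 17557 = 0x4495.

4495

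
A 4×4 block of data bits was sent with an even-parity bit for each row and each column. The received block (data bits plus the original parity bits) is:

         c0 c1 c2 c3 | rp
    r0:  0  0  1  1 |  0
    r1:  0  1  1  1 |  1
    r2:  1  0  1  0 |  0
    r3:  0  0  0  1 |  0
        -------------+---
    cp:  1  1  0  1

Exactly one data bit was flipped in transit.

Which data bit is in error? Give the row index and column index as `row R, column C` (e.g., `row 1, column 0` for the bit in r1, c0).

row 3, column 2

Recompute each row's even parity and compare to rp:
  r0: data parity 0, sent rp 0 → ok
  r1: data parity 1, sent rp 1 → ok
  r2: data parity 0, sent rp 0 → ok
  r3: data parity 1, sent rp 0 → mismatch
Recompute each column's even parity and compare to cp:
  c0: data parity 1, sent cp 1 → ok
  c1: data parity 1, sent cp 1 → ok
  c2: data parity 1, sent cp 0 → mismatch
  c3: data parity 1, sent cp 1 → ok
Exactly one row (r3) and one column (c2) fail → the flipped bit is at their intersection.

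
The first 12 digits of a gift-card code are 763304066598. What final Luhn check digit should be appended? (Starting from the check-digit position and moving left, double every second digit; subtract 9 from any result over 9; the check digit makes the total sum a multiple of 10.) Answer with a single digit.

Partial digits right→left: 8 9 5 6 6 0 4 0 3 3 6 7
Double every second digit counting from the check-digit position (so the 1st, 3rd, 5th, ... of the partial from the right).
  doubled (with −9 where >9): 7 1 3 8 6 3 → sum 28
  kept as-is: 9 6 0 0 3 7 → sum 25
Total = 28 + 25 = 53.
Check digit = (10 − (53 mod 10)) mod 10 = 7.

7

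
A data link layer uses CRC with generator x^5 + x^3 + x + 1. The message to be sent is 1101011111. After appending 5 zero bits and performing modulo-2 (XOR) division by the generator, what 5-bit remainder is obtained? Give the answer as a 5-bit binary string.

Append 5 zeros: 110101111100000. Divide by 101011 (XOR where the leading bit is 1):
  pos 0: 110101 XOR 101011 = 011110
  pos 1: 111101 XOR 101011 = 010110
  pos 2: 101101 XOR 101011 = 000110
  pos 5: 110110 XOR 101011 = 011101
  pos 6: 111010 XOR 101011 = 010001
  pos 7: 100010 XOR 101011 = 001001
  pos 9: 100100 XOR 101011 = 001111
Remainder (last 5 bits) = 01111. This is the CRC / FCS.

01111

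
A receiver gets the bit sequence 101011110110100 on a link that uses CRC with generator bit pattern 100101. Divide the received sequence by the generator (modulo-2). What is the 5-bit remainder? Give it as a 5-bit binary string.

Modulo-2 division of 101011110110100 by 100101:
  pos 0: 101011 XOR 100101 = 001110
  pos 2: 111011 XOR 100101 = 011110
  pos 3: 111100 XOR 100101 = 011001
  pos 4: 110011 XOR 100101 = 010110
  pos 5: 101101 XOR 100101 = 001000
  pos 7: 100001 XOR 100101 = 000100
Remainder = 10000 (nonzero — an error is detected).

10000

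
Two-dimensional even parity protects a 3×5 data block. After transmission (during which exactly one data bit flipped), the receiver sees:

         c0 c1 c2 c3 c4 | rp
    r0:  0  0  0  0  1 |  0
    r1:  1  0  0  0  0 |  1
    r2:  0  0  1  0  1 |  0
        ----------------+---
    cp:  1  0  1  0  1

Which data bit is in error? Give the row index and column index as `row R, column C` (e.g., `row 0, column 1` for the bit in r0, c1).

Recompute each row's even parity and compare to rp:
  r0: data parity 1, sent rp 0 → mismatch
  r1: data parity 1, sent rp 1 → ok
  r2: data parity 0, sent rp 0 → ok
Recompute each column's even parity and compare to cp:
  c0: data parity 1, sent cp 1 → ok
  c1: data parity 0, sent cp 0 → ok
  c2: data parity 1, sent cp 1 → ok
  c3: data parity 0, sent cp 0 → ok
  c4: data parity 0, sent cp 1 → mismatch
Exactly one row (r0) and one column (c4) fail → the flipped bit is at their intersection.

row 0, column 4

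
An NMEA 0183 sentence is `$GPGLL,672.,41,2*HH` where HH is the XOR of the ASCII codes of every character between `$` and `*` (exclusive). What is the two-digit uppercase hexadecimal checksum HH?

XOR the ASCII codes of the payload characters:
  'G' = 0x47 → acc = 0x47
  'P' = 0x50 → acc = 0x17
  'G' = 0x47 → acc = 0x50
  'L' = 0x4C → acc = 0x1C
  'L' = 0x4C → acc = 0x50
  ',' = 0x2C → acc = 0x7C
  '6' = 0x36 → acc = 0x4A
  '7' = 0x37 → acc = 0x7D
  '2' = 0x32 → acc = 0x4F
  '.' = 0x2E → acc = 0x61
  ',' = 0x2C → acc = 0x4D
  '4' = 0x34 → acc = 0x79
  '1' = 0x31 → acc = 0x48
  ',' = 0x2C → acc = 0x64
  '2' = 0x32 → acc = 0x56
Checksum = 0x56.

56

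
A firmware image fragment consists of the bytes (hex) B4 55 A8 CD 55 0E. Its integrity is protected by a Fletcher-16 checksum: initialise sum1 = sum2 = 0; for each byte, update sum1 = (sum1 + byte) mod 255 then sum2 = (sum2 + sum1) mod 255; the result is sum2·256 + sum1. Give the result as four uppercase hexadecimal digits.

Running sums (mod 255):
  after byte 0 (B4): sum1=180, sum2=180
  after byte 1 (55): sum1=10, sum2=190
  after byte 2 (A8): sum1=178, sum2=113
  after byte 3 (CD): sum1=128, sum2=241
  after byte 4 (55): sum1=213, sum2=199
  after byte 5 (0E): sum1=227, sum2=171
Checksum = sum2·256 + sum1 = 171·256 + 227 = 44003 = 0xABE3.

ABE3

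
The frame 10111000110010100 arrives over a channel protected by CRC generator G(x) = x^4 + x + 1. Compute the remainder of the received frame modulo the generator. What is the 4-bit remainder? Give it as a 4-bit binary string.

0000

Modulo-2 division of 10111000110010100 by 10011:
  pos 0: 10111 XOR 10011 = 00100
  pos 2: 10000 XOR 10011 = 00011
  pos 5: 11011 XOR 10011 = 01000
  pos 6: 10000 XOR 10011 = 00011
  pos 9: 11010 XOR 10011 = 01001
  pos 10: 10011 XOR 10011 = 00000
Remainder = 0000 (zero — the frame passes the CRC check).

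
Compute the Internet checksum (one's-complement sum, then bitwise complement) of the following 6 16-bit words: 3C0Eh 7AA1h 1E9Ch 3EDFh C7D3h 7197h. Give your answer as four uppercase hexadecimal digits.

B269

One's-complement addition (fold any carry out of bit 15 back into bit 0):
  0x3C0E + 0x7AA1 = 0x0B6AF
  0xB6AF + 0x1E9C = 0x0D54B
  0xD54B + 0x3EDF = 0x1142A → wrap carry → 0x142B
  0x142B + 0xC7D3 = 0x0DBFE
  0xDBFE + 0x7197 = 0x14D95 → wrap carry → 0x4D96
One's-complement sum = 0x4D96.
Checksum = ~0x4D96 & 0xFFFF = 0xB269.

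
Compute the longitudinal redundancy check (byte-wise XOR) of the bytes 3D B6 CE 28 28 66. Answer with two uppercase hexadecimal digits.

23

XOR the bytes together:
  start with 0x3D
  0x3D ⊕ 0xB6 = 0x8B
  0x8B ⊕ 0xCE = 0x45
  0x45 ⊕ 0x28 = 0x6D
  0x6D ⊕ 0x28 = 0x45
  0x45 ⊕ 0x66 = 0x23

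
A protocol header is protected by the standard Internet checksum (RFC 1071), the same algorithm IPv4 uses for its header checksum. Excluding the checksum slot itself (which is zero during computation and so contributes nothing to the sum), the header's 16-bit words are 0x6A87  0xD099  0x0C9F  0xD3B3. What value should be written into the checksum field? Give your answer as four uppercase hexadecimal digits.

One's-complement addition (fold any carry out of bit 15 back into bit 0):
  0x6A87 + 0xD099 = 0x13B20 → wrap carry → 0x3B21
  0x3B21 + 0x0C9F = 0x047C0
  0x47C0 + 0xD3B3 = 0x11B73 → wrap carry → 0x1B74
One's-complement sum = 0x1B74.
Checksum = ~0x1B74 & 0xFFFF = 0xE48B.

E48B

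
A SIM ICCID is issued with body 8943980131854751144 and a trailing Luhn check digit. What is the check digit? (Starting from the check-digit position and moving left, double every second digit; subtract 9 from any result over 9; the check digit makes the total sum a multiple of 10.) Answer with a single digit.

5

Partial digits right→left: 4 4 1 1 5 7 4 5 8 1 3 1 0 8 9 3 4 9 8
Double every second digit counting from the check-digit position (so the 1st, 3rd, 5th, ... of the partial from the right).
  doubled (with −9 where >9): 8 2 1 8 7 6 0 9 8 7 → sum 56
  kept as-is: 4 1 7 5 1 1 8 3 9 → sum 39
Total = 56 + 39 = 95.
Check digit = (10 − (95 mod 10)) mod 10 = 5.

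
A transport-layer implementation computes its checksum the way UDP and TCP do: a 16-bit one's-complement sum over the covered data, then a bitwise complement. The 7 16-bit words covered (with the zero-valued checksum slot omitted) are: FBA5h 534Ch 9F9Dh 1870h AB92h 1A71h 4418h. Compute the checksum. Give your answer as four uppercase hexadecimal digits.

One's-complement addition (fold any carry out of bit 15 back into bit 0):
  0xFBA5 + 0x534C = 0x14EF1 → wrap carry → 0x4EF2
  0x4EF2 + 0x9F9D = 0x0EE8F
  0xEE8F + 0x1870 = 0x106FF → wrap carry → 0x0700
  0x0700 + 0xAB92 = 0x0B292
  0xB292 + 0x1A71 = 0x0CD03
  0xCD03 + 0x4418 = 0x1111B → wrap carry → 0x111C
One's-complement sum = 0x111C.
Checksum = ~0x111C & 0xFFFF = 0xEEE3.

EEE3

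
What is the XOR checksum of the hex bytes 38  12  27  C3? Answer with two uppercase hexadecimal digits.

CE

XOR the bytes together:
  start with 0x38
  0x38 ⊕ 0x12 = 0x2A
  0x2A ⊕ 0x27 = 0x0D
  0x0D ⊕ 0xC3 = 0xCE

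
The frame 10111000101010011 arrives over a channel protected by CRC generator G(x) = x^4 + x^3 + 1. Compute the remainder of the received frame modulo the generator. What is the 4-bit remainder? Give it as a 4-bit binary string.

0000

Modulo-2 division of 10111000101010011 by 11001:
  pos 0: 10111 XOR 11001 = 01110
  pos 1: 11100 XOR 11001 = 00101
  pos 3: 10100 XOR 11001 = 01101
  pos 4: 11011 XOR 11001 = 00010
  pos 7: 10010 XOR 11001 = 01011
  pos 8: 10111 XOR 11001 = 01110
  pos 9: 11100 XOR 11001 = 00101
  pos 11: 10101 XOR 11001 = 01100
  pos 12: 11001 XOR 11001 = 00000
Remainder = 0000 (zero — the frame passes the CRC check).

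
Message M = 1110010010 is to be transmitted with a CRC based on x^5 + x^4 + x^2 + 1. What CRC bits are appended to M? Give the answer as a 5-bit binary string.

Append 5 zeros: 111001001000000. Divide by 110101 (XOR where the leading bit is 1):
  pos 0: 111001 XOR 110101 = 001100
  pos 2: 110000 XOR 110101 = 000101
  pos 5: 101100 XOR 110101 = 011001
  pos 6: 110010 XOR 110101 = 000111
  pos 9: 111000 XOR 110101 = 001101
Remainder (last 5 bits) = 01101. This is the CRC / FCS.

01101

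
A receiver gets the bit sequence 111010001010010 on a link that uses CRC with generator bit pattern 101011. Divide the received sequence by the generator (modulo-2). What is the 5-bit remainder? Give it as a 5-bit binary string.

00111

Modulo-2 division of 111010001010010 by 101011:
  pos 0: 111010 XOR 101011 = 010001
  pos 1: 100010 XOR 101011 = 001001
  pos 3: 100101 XOR 101011 = 001110
  pos 5: 111001 XOR 101011 = 010010
  pos 6: 100100 XOR 101011 = 001111
  pos 8: 111101 XOR 101011 = 010110
  pos 9: 101100 XOR 101011 = 000111
Remainder = 00111 (nonzero — an error is detected).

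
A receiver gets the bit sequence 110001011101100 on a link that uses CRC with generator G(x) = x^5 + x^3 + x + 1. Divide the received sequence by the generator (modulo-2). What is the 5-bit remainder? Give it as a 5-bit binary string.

00000

Modulo-2 division of 110001011101100 by 101011:
  pos 0: 110001 XOR 101011 = 011010
  pos 1: 110100 XOR 101011 = 011111
  pos 2: 111111 XOR 101011 = 010100
  pos 3: 101001 XOR 101011 = 000010
  pos 7: 101011 XOR 101011 = 000000
Remainder = 00000 (zero — the frame passes the CRC check).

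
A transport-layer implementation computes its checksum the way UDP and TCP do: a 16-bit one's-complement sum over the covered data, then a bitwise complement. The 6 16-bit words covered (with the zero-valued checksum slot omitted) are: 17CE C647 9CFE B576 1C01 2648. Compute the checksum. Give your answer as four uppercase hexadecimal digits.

One's-complement addition (fold any carry out of bit 15 back into bit 0):
  0x17CE + 0xC647 = 0x0DE15
  0xDE15 + 0x9CFE = 0x17B13 → wrap carry → 0x7B14
  0x7B14 + 0xB576 = 0x1308A → wrap carry → 0x308B
  0x308B + 0x1C01 = 0x04C8C
  0x4C8C + 0x2648 = 0x072D4
One's-complement sum = 0x72D4.
Checksum = ~0x72D4 & 0xFFFF = 0x8D2B.

8D2B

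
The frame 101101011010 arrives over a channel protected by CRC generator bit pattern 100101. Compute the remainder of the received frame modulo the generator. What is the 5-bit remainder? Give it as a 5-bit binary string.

00000

Modulo-2 division of 101101011010 by 100101:
  pos 0: 101101 XOR 100101 = 001000
  pos 2: 100001 XOR 100101 = 000100
  pos 5: 100101 XOR 100101 = 000000
Remainder = 00000 (zero — the frame passes the CRC check).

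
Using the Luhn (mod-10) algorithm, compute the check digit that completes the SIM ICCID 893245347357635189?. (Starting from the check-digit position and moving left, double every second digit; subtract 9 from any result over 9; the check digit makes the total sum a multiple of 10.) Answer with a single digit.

1

Partial digits right→left: 9 8 1 5 3 6 7 5 3 7 4 3 5 4 2 3 9 8
Double every second digit counting from the check-digit position (so the 1st, 3rd, 5th, ... of the partial from the right).
  doubled (with −9 where >9): 9 2 6 5 6 8 1 4 9 → sum 50
  kept as-is: 8 5 6 5 7 3 4 3 8 → sum 49
Total = 50 + 49 = 99.
Check digit = (10 − (99 mod 10)) mod 10 = 1.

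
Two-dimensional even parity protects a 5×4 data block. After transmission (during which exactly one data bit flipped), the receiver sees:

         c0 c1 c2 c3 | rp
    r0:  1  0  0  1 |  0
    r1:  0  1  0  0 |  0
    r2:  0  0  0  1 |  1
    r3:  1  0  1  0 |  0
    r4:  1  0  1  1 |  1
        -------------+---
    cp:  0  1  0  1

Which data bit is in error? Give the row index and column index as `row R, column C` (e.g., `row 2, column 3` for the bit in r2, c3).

row 1, column 0

Recompute each row's even parity and compare to rp:
  r0: data parity 0, sent rp 0 → ok
  r1: data parity 1, sent rp 0 → mismatch
  r2: data parity 1, sent rp 1 → ok
  r3: data parity 0, sent rp 0 → ok
  r4: data parity 1, sent rp 1 → ok
Recompute each column's even parity and compare to cp:
  c0: data parity 1, sent cp 0 → mismatch
  c1: data parity 1, sent cp 1 → ok
  c2: data parity 0, sent cp 0 → ok
  c3: data parity 1, sent cp 1 → ok
Exactly one row (r1) and one column (c0) fail → the flipped bit is at their intersection.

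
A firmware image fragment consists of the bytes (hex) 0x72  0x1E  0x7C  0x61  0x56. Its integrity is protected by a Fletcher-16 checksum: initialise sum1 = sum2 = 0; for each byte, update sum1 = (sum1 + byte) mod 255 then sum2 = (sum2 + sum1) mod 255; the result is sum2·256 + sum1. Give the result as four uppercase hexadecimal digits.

Running sums (mod 255):
  after byte 0 (0x72): sum1=114, sum2=114
  after byte 1 (0x1E): sum1=144, sum2=3
  after byte 2 (0x7C): sum1=13, sum2=16
  after byte 3 (0x61): sum1=110, sum2=126
  after byte 4 (0x56): sum1=196, sum2=67
Checksum = sum2·256 + sum1 = 67·256 + 196 = 17348 = 0x43C4.

43C4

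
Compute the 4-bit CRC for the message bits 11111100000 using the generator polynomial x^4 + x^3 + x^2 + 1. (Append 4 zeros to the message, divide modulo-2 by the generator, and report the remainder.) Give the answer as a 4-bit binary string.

1001

Append 4 zeros: 111111000000000. Divide by 11101 (XOR where the leading bit is 1):
  pos 0: 11111 XOR 11101 = 00010
  pos 3: 10100 XOR 11101 = 01001
  pos 4: 10010 XOR 11101 = 01111
  pos 5: 11110 XOR 11101 = 00011
  pos 8: 11000 XOR 11101 = 00101
  pos 10: 10100 XOR 11101 = 01001
Remainder (last 4 bits) = 1001. This is the CRC / FCS.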